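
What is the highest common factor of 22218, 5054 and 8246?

14

22218 = 2 · 3 · 7 · 23²; 5054 = 2 · 7 · 19²; 8246 = 2 · 7 · 19 · 31
gcd takes min exponent of each prime: 2 · 7 = 14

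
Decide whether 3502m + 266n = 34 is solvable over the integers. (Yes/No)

Yes

By Bézout, 3502m + 266n = 34 has integer solutions iff gcd(3502, 266) | 34.
Euclid: 3502 = 13·266 + 44; 266 = 6·44 + 2; 44 = 22·2 + 0. gcd = 2; 34 mod 2 = 0. Yes.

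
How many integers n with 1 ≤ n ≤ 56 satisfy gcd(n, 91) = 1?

44

Prime factors of 91: 7, 13. Count integers ≤ 56 divisible by none of them.
By inclusion–exclusion: 56 − ⌊56/7⌋ − ⌊56/13⌋ + ⌊56/91⌋ = 44.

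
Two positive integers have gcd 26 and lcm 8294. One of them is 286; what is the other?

754

Using ab = gcd(a,b)·lcm(a,b) = 26·8294 = 215644, we get b = 215644/286 = 754.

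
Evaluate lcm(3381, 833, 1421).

1666833

3381 = 3 · 7² · 23; 833 = 7² · 17; 1421 = 7² · 29
lcm takes max exponent of each prime: 3 · 7² · 17 · 23 · 29 = 1666833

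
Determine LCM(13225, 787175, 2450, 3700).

3548584900

13225 = 5² · 23²; 787175 = 5² · 23 · 37²; 2450 = 2 · 5² · 7²; 3700 = 2² · 5² · 37
lcm takes max exponent of each prime: 2² · 5² · 7² · 23² · 37² = 3548584900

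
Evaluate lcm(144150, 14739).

gcd first: 144150 = 9·14739 + 11499; 14739 = 1·11499 + 3240; 11499 = 3·3240 + 1779; 3240 = 1·1779 + 1461; 1779 = 1·1461 + 318; 1461 = 4·318 + 189; 318 = 1·189 + 129; 189 = 1·129 + 60; 129 = 2·60 + 9; 60 = 6·9 + 6; 9 = 1·6 + 3; 6 = 2·3 + 0 → gcd = 3
lcm = 144150·14739/gcd = 2124626850/3 = 708208950

708208950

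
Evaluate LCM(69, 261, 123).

246123

69 = 3 · 23; 261 = 3² · 29; 123 = 3 · 41
lcm takes max exponent of each prime: 3² · 23 · 29 · 41 = 246123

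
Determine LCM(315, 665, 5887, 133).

lcm(315, 665) = 315·665/gcd = 209475/35 = 5985
lcm(5985, 5887) = 5985·5887/gcd = 35233695/7 = 5033385
lcm(5033385, 133) = 5033385·133/gcd = 669440205/133 = 5033385

5033385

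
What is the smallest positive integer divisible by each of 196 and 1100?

gcd first: 1100 = 5·196 + 120; 196 = 1·120 + 76; 120 = 1·76 + 44; 76 = 1·44 + 32; 44 = 1·32 + 12; 32 = 2·12 + 8; 12 = 1·8 + 4; 8 = 2·4 + 0 → gcd = 4
lcm = 196·1100/gcd = 215600/4 = 53900

53900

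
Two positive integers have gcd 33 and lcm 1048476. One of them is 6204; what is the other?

a·b = gcd·lcm = 33·1048476 = 34599708, so b = 34599708/6204 = 5577.

5577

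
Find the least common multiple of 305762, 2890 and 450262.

305762 = 2 · 17² · 23²; 2890 = 2 · 5 · 17²; 450262 = 2 · 17² · 19 · 41
lcm takes max exponent of each prime: 2 · 5 · 17² · 19 · 23² · 41 = 1190942990

1190942990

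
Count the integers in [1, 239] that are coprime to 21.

21 = 3·7. Inclusion–exclusion on these primes:
239 − ⌊239/3⌋ − ⌊239/7⌋ + ⌊239/21⌋ = 137

137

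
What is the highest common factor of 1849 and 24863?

1849 = 43²
24863 = 23² · 47
Common: 1 = 1

1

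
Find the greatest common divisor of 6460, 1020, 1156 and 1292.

6460 = 2² · 5 · 17 · 19; 1020 = 2² · 3 · 5 · 17; 1156 = 2² · 17²; 1292 = 2² · 17 · 19
gcd takes min exponent of each prime: 2² · 17 = 68

68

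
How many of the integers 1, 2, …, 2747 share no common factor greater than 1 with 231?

1428

Prime factors of 231: 3, 7, 11. Count integers ≤ 2747 divisible by none of them.
By inclusion–exclusion: 2747 − ⌊2747/3⌋ − ⌊2747/7⌋ − ⌊2747/11⌋ + ⌊2747/21⌋ + ⌊2747/33⌋ + ⌊2747/77⌋ − ⌊2747/231⌋ = 1428.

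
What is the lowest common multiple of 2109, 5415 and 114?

400710

2109 = 3 · 19 · 37; 5415 = 3 · 5 · 19²; 114 = 2 · 3 · 19
lcm takes max exponent of each prime: 2 · 3 · 5 · 19² · 37 = 400710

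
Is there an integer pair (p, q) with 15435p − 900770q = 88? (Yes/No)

By Bézout, 15435p − 900770q = 88 has integer solutions iff gcd(15435, 900770) | 88.
Euclid: 900770 = 58·15435 + 5540; 15435 = 2·5540 + 4355; 5540 = 1·4355 + 1185; 4355 = 3·1185 + 800; 1185 = 1·800 + 385; 800 = 2·385 + 30; 385 = 12·30 + 25; 30 = 1·25 + 5; 25 = 5·5 + 0. gcd = 5; 88 mod 5 = 3. No.

No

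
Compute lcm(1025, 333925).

13690925

gcd first: 333925 = 325·1025 + 800; 1025 = 1·800 + 225; 800 = 3·225 + 125; 225 = 1·125 + 100; 125 = 1·100 + 25; 100 = 4·25 + 0 → gcd = 25
lcm = 1025·333925/gcd = 342273125/25 = 13690925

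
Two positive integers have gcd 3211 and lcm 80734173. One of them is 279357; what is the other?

u·v = gcd·lcm = 3211·80734173 = 259237429503, so v = 259237429503/279357 = 927979.

927979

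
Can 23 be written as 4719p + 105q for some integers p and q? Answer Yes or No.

gcd(4719, 105): 4719 = 44·105 + 99; 105 = 1·99 + 6; 99 = 16·6 + 3; 6 = 2·3 + 0 → 3
3 does not divide 23, so a solution does not exist.

No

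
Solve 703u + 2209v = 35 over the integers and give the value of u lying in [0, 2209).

993

gcd(703, 2209) = 1 (Euclid: 2209 = 3·703 + 100; 703 = 7·100 + 3; 100 = 33·3 + 1; 3 = 3·1 + 0), and 1 | 35.
Extended Euclid: 703·(-729) + 2209·(232) = 1. Scale by 35: u₀ = -25515.
General solution u = u₀ + 2209t; reducing mod 2209 gives u = 993 (and v = -316).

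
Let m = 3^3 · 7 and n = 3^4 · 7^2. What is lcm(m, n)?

max exponent per prime: 3^4 · 7^2 = 3969

3969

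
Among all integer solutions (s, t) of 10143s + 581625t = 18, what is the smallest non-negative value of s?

18751

gcd(10143, 581625) = 9 (Euclid: 581625 = 57·10143 + 3474; 10143 = 2·3474 + 3195; 3474 = 1·3195 + 279; 3195 = 11·279 + 126; 279 = 2·126 + 27; 126 = 4·27 + 18; 27 = 1·18 + 9; 18 = 2·9 + 0), and 9 | 18.
Extended Euclid: 10143·(-22937) + 581625·(400) = 9. Scale by 2: s₀ = -45874.
General solution s = s₀ + 64625k; reducing mod 64625 gives s = 18751 (and t = -327).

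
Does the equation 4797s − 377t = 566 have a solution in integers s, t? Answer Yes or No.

No

By Bézout, 4797s − 377t = 566 has integer solutions iff gcd(4797, 377) | 566.
Euclid: 4797 = 12·377 + 273; 377 = 1·273 + 104; 273 = 2·104 + 65; 104 = 1·65 + 39; 65 = 1·39 + 26; 39 = 1·26 + 13; 26 = 2·13 + 0. gcd = 13; 566 mod 13 = 7. No.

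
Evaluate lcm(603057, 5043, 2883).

lcm(603057, 5043) = 603057·5043/gcd = 3041216451/3 = 1013738817
lcm(1013738817, 2883) = 1013738817·2883/gcd = 2922609009411/3 = 974203003137

974203003137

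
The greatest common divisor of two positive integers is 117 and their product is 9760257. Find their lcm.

83421

Since gcd(a,b)·lcm(a,b) = ab, lcm = 9760257/117 = 83421.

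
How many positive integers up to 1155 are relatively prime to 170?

435

Prime factors of 170: 2, 5, 17. Count integers ≤ 1155 divisible by none of them.
By inclusion–exclusion: 1155 − ⌊1155/2⌋ − ⌊1155/5⌋ − ⌊1155/17⌋ + ⌊1155/10⌋ + ⌊1155/34⌋ + ⌊1155/85⌋ − ⌊1155/170⌋ = 435.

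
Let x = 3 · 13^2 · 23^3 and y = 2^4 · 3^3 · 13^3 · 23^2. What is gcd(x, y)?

268203

min exponent per shared prime: 3 · 13^2 · 23^2 = 268203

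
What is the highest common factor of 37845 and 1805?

5

Euclid: 37845 = 20·1805 + 1745; 1805 = 1·1745 + 60; 1745 = 29·60 + 5; 60 = 12·5 + 0. Last nonzero remainder: 5.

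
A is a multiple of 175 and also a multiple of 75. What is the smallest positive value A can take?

175 = 5² · 7; 75 = 3 · 5²
max exponents: 3 · 5² · 7 = 525

525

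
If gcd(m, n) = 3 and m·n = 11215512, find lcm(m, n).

gcd·lcm = product, so lcm = 11215512/3 = 3738504.

3738504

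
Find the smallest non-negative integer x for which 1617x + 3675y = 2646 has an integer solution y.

13

Reduce mod 3675: 1617x ≡ 2646 (mod 3675). With g = gcd(1617, 3675) = 147 dividing 2646, divide through: 11x ≡ 18 (mod 25).
Since gcd(11, 25) = 1, x ≡ 18·(11)⁻¹ ≡ 13 (mod 25). Smallest non-negative: 13.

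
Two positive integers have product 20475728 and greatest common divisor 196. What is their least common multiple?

Since gcd(u,v)·lcm(u,v) = uv, lcm = 20475728/196 = 104468.

104468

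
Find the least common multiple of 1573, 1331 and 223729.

lcm(1573, 1331) = 1573·1331/gcd = 2093663/121 = 17303
lcm(17303, 223729) = 17303·223729/gcd = 3871182887/121 = 31993247

31993247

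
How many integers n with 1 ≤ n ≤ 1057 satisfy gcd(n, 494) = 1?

462

Prime factors of 494: 2, 13, 19. Count integers ≤ 1057 divisible by none of them.
By inclusion–exclusion: 1057 − ⌊1057/2⌋ − ⌊1057/13⌋ − ⌊1057/19⌋ + ⌊1057/26⌋ + ⌊1057/38⌋ + ⌊1057/247⌋ − ⌊1057/494⌋ = 462.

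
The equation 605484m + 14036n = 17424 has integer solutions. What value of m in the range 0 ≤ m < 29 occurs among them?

9

gcd(605484, 14036) = 484 (Euclid: 605484 = 43·14036 + 1936; 14036 = 7·1936 + 484; 1936 = 4·484 + 0), and 484 | 17424.
Extended Euclid: 605484·(-7) + 14036·(302) = 484. Scale by 36: m₀ = -252.
General solution m = m₀ + 29t; reducing mod 29 gives m = 9 (and n = -387).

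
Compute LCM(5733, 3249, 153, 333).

1301786577

5733 = 3² · 7² · 13; 3249 = 3² · 19²; 153 = 3² · 17; 333 = 3² · 37
lcm takes max exponent of each prime: 3² · 7² · 13 · 17 · 19² · 37 = 1301786577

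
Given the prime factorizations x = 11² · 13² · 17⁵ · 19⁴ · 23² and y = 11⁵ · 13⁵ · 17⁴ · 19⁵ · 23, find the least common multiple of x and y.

111211185680996227854763021

max exponent per prime: 11⁵ · 13⁵ · 17⁵ · 19⁵ · 23² = 111211185680996227854763021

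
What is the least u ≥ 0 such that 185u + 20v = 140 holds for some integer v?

0

gcd(185, 20) = 5 (Euclid: 185 = 9·20 + 5; 20 = 4·5 + 0), and 5 | 140.
Extended Euclid: 185·(1) + 20·(-9) = 5. Scale by 28: u₀ = 28.
General solution u = u₀ + 4t; reducing mod 4 gives u = 0 (and v = 7).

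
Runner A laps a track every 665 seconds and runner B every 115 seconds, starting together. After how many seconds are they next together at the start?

665 = 5 · 7 · 19; 115 = 5 · 23
max exponents: 5 · 7 · 19 · 23 = 15295

15295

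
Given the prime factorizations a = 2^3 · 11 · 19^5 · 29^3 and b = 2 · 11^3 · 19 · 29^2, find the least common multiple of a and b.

max exponent per prime: 2^3 · 11^3 · 19^5 · 29^3 = 643028231985128

643028231985128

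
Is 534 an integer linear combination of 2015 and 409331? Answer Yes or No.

No

By Bézout, 2015m − 409331n = 534 has integer solutions iff gcd(2015, 409331) | 534.
Euclid: 409331 = 203·2015 + 286; 2015 = 7·286 + 13; 286 = 22·13 + 0. gcd = 13; 534 mod 13 = 1. No.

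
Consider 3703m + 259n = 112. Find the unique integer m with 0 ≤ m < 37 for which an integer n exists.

Euclid: 3703 = 14·259 + 77; 259 = 3·77 + 28; 77 = 2·28 + 21; 28 = 1·21 + 7; 21 = 3·7 + 0 → gcd = 7; 112 = 7·16.
Back-substitution yields 3703·(-10) + 259·(143) = 7, so one solution is m = -10·16 = -160, n = 143·16 = 2288.
Solutions in m differ by 259/7 = 37; the one in [0, 37) is -160 mod 37 = 25.

25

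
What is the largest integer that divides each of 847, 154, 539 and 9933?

77

gcd(847, 154): 847 = 5·154 + 77; 154 = 2·77 + 0 → 77
gcd(77, 539): 539 = 7·77 + 0 → 77
gcd(77, 9933): 9933 = 129·77 + 0 → 77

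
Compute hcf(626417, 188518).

Euclid: 626417 = 3·188518 + 60863; 188518 = 3·60863 + 5929; 60863 = 10·5929 + 1573; 5929 = 3·1573 + 1210; 1573 = 1·1210 + 363; 1210 = 3·363 + 121; 363 = 3·121 + 0. Last nonzero remainder: 121.

121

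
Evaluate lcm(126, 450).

3150

gcd first: 450 = 3·126 + 72; 126 = 1·72 + 54; 72 = 1·54 + 18; 54 = 3·18 + 0 → gcd = 18
lcm = 126·450/gcd = 56700/18 = 3150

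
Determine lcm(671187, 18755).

gcd first: 671187 = 35·18755 + 14762; 18755 = 1·14762 + 3993; 14762 = 3·3993 + 2783; 3993 = 1·2783 + 1210; 2783 = 2·1210 + 363; 1210 = 3·363 + 121; 363 = 3·121 + 0 → gcd = 121
lcm = 671187·18755/gcd = 12588112185/121 = 104033985

104033985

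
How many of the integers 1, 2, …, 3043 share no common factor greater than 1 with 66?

923

66 = 2·3·11. Inclusion–exclusion on these primes:
3043 − ⌊3043/2⌋ − ⌊3043/3⌋ − ⌊3043/11⌋ + ⌊3043/6⌋ + ⌊3043/22⌋ + ⌊3043/33⌋ − ⌊3043/66⌋ = 923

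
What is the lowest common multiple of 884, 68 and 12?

2652

884 = 2² · 13 · 17; 68 = 2² · 17; 12 = 2² · 3
lcm takes max exponent of each prime: 2² · 3 · 13 · 17 = 2652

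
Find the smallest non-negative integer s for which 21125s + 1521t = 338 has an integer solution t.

7

Euclid: 21125 = 13·1521 + 1352; 1521 = 1·1352 + 169; 1352 = 8·169 + 0 → gcd = 169; 338 = 169·2.
Back-substitution yields 21125·(-1) + 1521·(14) = 169, so one solution is s = -1·2 = -2, t = 14·2 = 28.
Solutions in s differ by 1521/169 = 9; the one in [0, 9) is -2 mod 9 = 7.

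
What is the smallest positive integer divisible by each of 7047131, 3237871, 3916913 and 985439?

396661862597

7047131 = 7² · 13² · 23 · 37; 3237871 = 7² · 13² · 17 · 23; 3916913 = 7² · 11 · 13² · 43; 985439 = 7³ · 13² · 17
lcm takes max exponent of each prime: 7³ · 11 · 13² · 17 · 23 · 37 · 43 = 396661862597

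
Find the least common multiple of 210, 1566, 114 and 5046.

30200310

lcm(210, 1566) = 210·1566/gcd = 328860/6 = 54810
lcm(54810, 114) = 54810·114/gcd = 6248340/6 = 1041390
lcm(1041390, 5046) = 1041390·5046/gcd = 5254853940/174 = 30200310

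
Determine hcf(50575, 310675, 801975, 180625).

7225

50575 = 5² · 7 · 17²; 310675 = 5² · 17² · 43; 801975 = 3 · 5² · 17² · 37; 180625 = 5⁴ · 17²
gcd takes min exponent of each prime: 5² · 17² = 7225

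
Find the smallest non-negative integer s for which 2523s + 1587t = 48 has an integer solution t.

95

Euclid: 2523 = 1·1587 + 936; 1587 = 1·936 + 651; 936 = 1·651 + 285; 651 = 2·285 + 81; 285 = 3·81 + 42; 81 = 1·42 + 39; 42 = 1·39 + 3; 39 = 13·3 + 0 → gcd = 3; 48 = 3·16.
Back-substitution yields 2523·(39) + 1587·(-62) = 3, so one solution is s = 39·16 = 624, t = -62·16 = -992.
Solutions in s differ by 1587/3 = 529; the one in [0, 529) is 624 mod 529 = 95.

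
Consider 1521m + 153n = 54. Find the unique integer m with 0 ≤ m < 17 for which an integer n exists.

Euclid: 1521 = 9·153 + 144; 153 = 1·144 + 9; 144 = 16·9 + 0 → gcd = 9; 54 = 9·6.
Back-substitution yields 1521·(-1) + 153·(10) = 9, so one solution is m = -1·6 = -6, n = 10·6 = 60.
Solutions in m differ by 153/9 = 17; the one in [0, 17) is -6 mod 17 = 11.

11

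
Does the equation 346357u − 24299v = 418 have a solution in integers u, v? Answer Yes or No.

gcd(346357, 24299): 346357 = 14·24299 + 6171; 24299 = 3·6171 + 5786; 6171 = 1·5786 + 385; 5786 = 15·385 + 11; 385 = 35·11 + 0 → 11
11 divides 418, so a solution exists.

Yes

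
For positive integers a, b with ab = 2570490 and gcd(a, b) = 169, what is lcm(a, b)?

15210

For any two positive integers, gcd × lcm equals their product. Hence lcm = 2570490 / 169 = 15210.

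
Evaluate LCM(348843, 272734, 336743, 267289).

210167234997258

348843 = 3 · 11² · 31²; 272734 = 2 · 7² · 11² · 23; 336743 = 11⁴ · 23; 267289 = 11² · 47²
lcm takes max exponent of each prime: 2 · 3 · 7² · 11⁴ · 23 · 31² · 47² = 210167234997258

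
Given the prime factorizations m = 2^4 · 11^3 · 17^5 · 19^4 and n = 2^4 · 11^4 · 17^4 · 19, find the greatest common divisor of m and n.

33794601104

min exponent per shared prime: 2^4 · 11^3 · 17^4 · 19 = 33794601104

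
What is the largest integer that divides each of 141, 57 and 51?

gcd(141, 57): 141 = 2·57 + 27; 57 = 2·27 + 3; 27 = 9·3 + 0 → 3
gcd(3, 51): 51 = 17·3 + 0 → 3

3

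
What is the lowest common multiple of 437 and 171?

437 = 19 · 23; 171 = 3² · 19
max exponents: 3² · 19 · 23 = 3933

3933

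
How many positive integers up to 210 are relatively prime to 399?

113

399 = 3·7·19. Inclusion–exclusion on these primes:
210 − ⌊210/3⌋ − ⌊210/7⌋ − ⌊210/19⌋ + ⌊210/21⌋ + ⌊210/57⌋ + ⌊210/133⌋ − ⌊210/399⌋ = 113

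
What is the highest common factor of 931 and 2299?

931 = 7² · 19
2299 = 11² · 19
Common: 19 = 19

19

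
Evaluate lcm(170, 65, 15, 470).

170 = 2 · 5 · 17; 65 = 5 · 13; 15 = 3 · 5; 470 = 2 · 5 · 47
lcm takes max exponent of each prime: 2 · 3 · 5 · 13 · 17 · 47 = 311610

311610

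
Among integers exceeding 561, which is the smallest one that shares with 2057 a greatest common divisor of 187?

748

2057 = 187·11. Any a with gcd(a, 2057) = 187 is a multiple of 187, say 187s, with s coprime to 11.
Need s > 561/187, so s ≥ 4. First s ≥ 4 with gcd(s, 11) = 1 is s = 4. Thus a = 187·4 = 748.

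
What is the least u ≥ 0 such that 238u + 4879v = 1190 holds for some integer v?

Reduce mod 4879: 238u ≡ 1190 (mod 4879). With g = gcd(238, 4879) = 119 dividing 1190, divide through: 2u ≡ 10 (mod 41).
Since gcd(2, 41) = 1, u ≡ 10·(2)⁻¹ ≡ 5 (mod 41). Smallest non-negative: 5.

5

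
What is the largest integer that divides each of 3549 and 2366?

Euclid: 3549 = 1·2366 + 1183; 2366 = 2·1183 + 0. Last nonzero remainder: 1183.

1183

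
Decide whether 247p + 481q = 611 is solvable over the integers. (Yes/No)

Yes

gcd(247, 481): 481 = 1·247 + 234; 247 = 1·234 + 13; 234 = 18·13 + 0 → 13
13 divides 611, so a solution exists.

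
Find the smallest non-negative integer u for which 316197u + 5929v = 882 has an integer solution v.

gcd(316197, 5929) = 49 (Euclid: 316197 = 53·5929 + 1960; 5929 = 3·1960 + 49; 1960 = 40·49 + 0), and 49 | 882.
Extended Euclid: 316197·(-3) + 5929·(160) = 49. Scale by 18: u₀ = -54.
General solution u = u₀ + 121t; reducing mod 121 gives u = 67 (and v = -3573).

67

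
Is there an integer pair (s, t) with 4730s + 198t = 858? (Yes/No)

By Bézout, 4730s + 198t = 858 has integer solutions iff gcd(4730, 198) | 858.
Euclid: 4730 = 23·198 + 176; 198 = 1·176 + 22; 176 = 8·22 + 0. gcd = 22; 858 mod 22 = 0. Yes.

Yes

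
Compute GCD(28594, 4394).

28594 = 2 · 17 · 29²
4394 = 2 · 13³
Common: 2 = 2

2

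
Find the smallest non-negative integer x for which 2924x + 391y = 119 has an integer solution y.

9

gcd(2924, 391) = 17 (Euclid: 2924 = 7·391 + 187; 391 = 2·187 + 17; 187 = 11·17 + 0), and 17 | 119.
Extended Euclid: 2924·(-2) + 391·(15) = 17. Scale by 7: x₀ = -14.
General solution x = x₀ + 23t; reducing mod 23 gives x = 9 (and y = -67).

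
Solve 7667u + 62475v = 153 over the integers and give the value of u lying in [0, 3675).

gcd(7667, 62475) = 17 (Euclid: 62475 = 8·7667 + 1139; 7667 = 6·1139 + 833; 1139 = 1·833 + 306; 833 = 2·306 + 221; 306 = 1·221 + 85; 221 = 2·85 + 51; 85 = 1·51 + 34; 51 = 1·34 + 17; 34 = 2·17 + 0), and 17 | 153.
Extended Euclid: 7667·(1426) + 62475·(-175) = 17. Scale by 9: u₀ = 12834.
General solution u = u₀ + 3675t; reducing mod 3675 gives u = 1809 (and v = -222).

1809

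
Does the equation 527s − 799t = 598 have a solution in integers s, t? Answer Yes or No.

gcd(527, 799): 799 = 1·527 + 272; 527 = 1·272 + 255; 272 = 1·255 + 17; 255 = 15·17 + 0 → 17
17 does not divide 598, so a solution does not exist.

No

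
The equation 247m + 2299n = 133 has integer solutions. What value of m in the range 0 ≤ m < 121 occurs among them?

75

Euclid: 2299 = 9·247 + 76; 247 = 3·76 + 19; 76 = 4·19 + 0 → gcd = 19; 133 = 19·7.
Back-substitution yields 247·(28) + 2299·(-3) = 19, so one solution is m = 28·7 = 196, n = -3·7 = -21.
Solutions in m differ by 2299/19 = 121; the one in [0, 121) is 196 mod 121 = 75.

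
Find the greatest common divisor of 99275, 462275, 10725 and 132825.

275

gcd(99275, 462275): 462275 = 4·99275 + 65175; 99275 = 1·65175 + 34100; 65175 = 1·34100 + 31075; 34100 = 1·31075 + 3025; 31075 = 10·3025 + 825; 3025 = 3·825 + 550; 825 = 1·550 + 275; 550 = 2·275 + 0 → 275
gcd(275, 10725): 10725 = 39·275 + 0 → 275
gcd(275, 132825): 132825 = 483·275 + 0 → 275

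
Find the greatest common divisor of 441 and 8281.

Euclid: 8281 = 18·441 + 343; 441 = 1·343 + 98; 343 = 3·98 + 49; 98 = 2·49 + 0. Last nonzero remainder: 49.

49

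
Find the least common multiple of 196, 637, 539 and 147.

84084

196 = 2² · 7²; 637 = 7² · 13; 539 = 7² · 11; 147 = 3 · 7²
lcm takes max exponent of each prime: 2² · 3 · 7² · 11 · 13 = 84084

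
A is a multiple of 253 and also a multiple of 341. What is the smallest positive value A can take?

253 = 11 · 23; 341 = 11 · 31
max exponents: 11 · 23 · 31 = 7843

7843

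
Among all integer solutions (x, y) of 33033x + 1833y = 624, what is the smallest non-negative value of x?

16

Euclid: 33033 = 18·1833 + 39; 1833 = 47·39 + 0 → gcd = 39; 624 = 39·16.
Back-substitution yields 33033·(1) + 1833·(-18) = 39, so one solution is x = 1·16 = 16, y = -18·16 = -288.
Solutions in x differ by 1833/39 = 47; the one in [0, 47) is 16 mod 47 = 16.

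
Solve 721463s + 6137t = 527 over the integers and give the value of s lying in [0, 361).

77

gcd(721463, 6137) = 17 (Euclid: 721463 = 117·6137 + 3434; 6137 = 1·3434 + 2703; 3434 = 1·2703 + 731; 2703 = 3·731 + 510; 731 = 1·510 + 221; 510 = 2·221 + 68; 221 = 3·68 + 17; 68 = 4·17 + 0), and 17 | 527.
Extended Euclid: 721463·(84) + 6137·(-9875) = 17. Scale by 31: s₀ = 2604.
General solution s = s₀ + 361k; reducing mod 361 gives s = 77 (and t = -9052).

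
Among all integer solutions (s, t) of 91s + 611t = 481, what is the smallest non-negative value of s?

12

Reduce mod 611: 91s ≡ 481 (mod 611). With g = gcd(91, 611) = 13 dividing 481, divide through: 7s ≡ 37 (mod 47).
Since gcd(7, 47) = 1, s ≡ 37·(7)⁻¹ ≡ 12 (mod 47). Smallest non-negative: 12.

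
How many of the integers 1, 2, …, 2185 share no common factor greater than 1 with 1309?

1309 = 7·11·17. Inclusion–exclusion on these primes:
2185 − ⌊2185/7⌋ − ⌊2185/11⌋ − ⌊2185/17⌋ + ⌊2185/77⌋ + ⌊2185/119⌋ + ⌊2185/187⌋ − ⌊2185/1309⌋ = 1603

1603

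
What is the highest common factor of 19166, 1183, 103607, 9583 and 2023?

19166 = 2 · 7 · 37²; 1183 = 7 · 13²; 103607 = 7 · 19² · 41; 9583 = 7 · 37²; 2023 = 7 · 17²
gcd takes min exponent of each prime: 7 = 7

7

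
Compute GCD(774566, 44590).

26

774566 = 2 · 13 · 31³
44590 = 2 · 5 · 7³ · 13
Common: 2 · 13 = 26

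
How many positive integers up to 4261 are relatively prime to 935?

2917

935 = 5·11·17. Inclusion–exclusion on these primes:
4261 − ⌊4261/5⌋ − ⌊4261/11⌋ − ⌊4261/17⌋ + ⌊4261/55⌋ + ⌊4261/85⌋ + ⌊4261/187⌋ − ⌊4261/935⌋ = 2917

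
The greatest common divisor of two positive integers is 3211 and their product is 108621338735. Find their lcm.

33827885

Since gcd(a,b)·lcm(a,b) = ab, lcm = 108621338735/3211 = 33827885.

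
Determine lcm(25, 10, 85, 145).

24650

25 = 5²; 10 = 2 · 5; 85 = 5 · 17; 145 = 5 · 29
lcm takes max exponent of each prime: 2 · 5² · 17 · 29 = 24650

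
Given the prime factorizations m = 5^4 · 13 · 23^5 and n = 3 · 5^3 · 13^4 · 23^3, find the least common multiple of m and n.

344678235793125

max exponent per prime: 3 · 5^4 · 13^4 · 23^5 = 344678235793125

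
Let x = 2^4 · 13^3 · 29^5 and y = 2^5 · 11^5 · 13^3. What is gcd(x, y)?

35152

min exponent per shared prime: 2^4 · 13^3 = 35152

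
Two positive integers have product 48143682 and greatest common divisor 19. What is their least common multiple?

2533878

For any two positive integers, gcd × lcm equals their product. Hence lcm = 48143682 / 19 = 2533878.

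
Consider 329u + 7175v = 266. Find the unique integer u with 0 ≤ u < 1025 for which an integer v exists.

1004

Euclid: 7175 = 21·329 + 266; 329 = 1·266 + 63; 266 = 4·63 + 14; 63 = 4·14 + 7; 14 = 2·7 + 0 → gcd = 7; 266 = 7·38.
Back-substitution yields 329·(458) + 7175·(-21) = 7, so one solution is u = 458·38 = 17404, v = -21·38 = -798.
Solutions in u differ by 7175/7 = 1025; the one in [0, 1025) is 17404 mod 1025 = 1004.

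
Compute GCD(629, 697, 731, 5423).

17

gcd(629, 697): 697 = 1·629 + 68; 629 = 9·68 + 17; 68 = 4·17 + 0 → 17
gcd(17, 731): 731 = 43·17 + 0 → 17
gcd(17, 5423): 5423 = 319·17 + 0 → 17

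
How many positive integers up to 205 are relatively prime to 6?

69

Prime factors of 6: 2, 3. Count integers ≤ 205 divisible by none of them.
By inclusion–exclusion: 205 − ⌊205/2⌋ − ⌊205/3⌋ + ⌊205/6⌋ = 69.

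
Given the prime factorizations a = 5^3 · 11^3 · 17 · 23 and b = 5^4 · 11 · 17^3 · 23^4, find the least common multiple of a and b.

max exponent per prime: 5^4 · 11^3 · 17^3 · 23^4 = 1143710691701875

1143710691701875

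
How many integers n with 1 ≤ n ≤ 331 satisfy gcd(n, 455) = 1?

Prime factors of 455: 5, 7, 13. Count integers ≤ 331 divisible by none of them.
By inclusion–exclusion: 331 − ⌊331/5⌋ − ⌊331/7⌋ − ⌊331/13⌋ + ⌊331/35⌋ + ⌊331/65⌋ + ⌊331/91⌋ − ⌊331/455⌋ = 210.

210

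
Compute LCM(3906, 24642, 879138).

261168163074

lcm(3906, 24642) = 3906·24642/gcd = 96251652/18 = 5347314
lcm(5347314, 879138) = 5347314·879138/gcd = 4701026935332/18 = 261168163074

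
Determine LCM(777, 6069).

777 = 3 · 7 · 37; 6069 = 3 · 7 · 17²
max exponents: 3 · 7 · 17² · 37 = 224553

224553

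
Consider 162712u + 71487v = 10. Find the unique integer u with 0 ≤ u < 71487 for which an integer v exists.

68662

Reduce mod 71487: 162712u ≡ 10 (mod 71487). With g = gcd(162712, 71487) = 1 dividing 10, divide through: 162712u ≡ 10 (mod 71487).
Since gcd(162712, 71487) = 1, u ≡ 10·(162712)⁻¹ ≡ 68662 (mod 71487). Smallest non-negative: 68662.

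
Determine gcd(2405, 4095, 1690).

2405 = 5 · 13 · 37; 4095 = 3² · 5 · 7 · 13; 1690 = 2 · 5 · 13²
gcd takes min exponent of each prime: 5 · 13 = 65

65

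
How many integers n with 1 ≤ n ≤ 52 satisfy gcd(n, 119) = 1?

Prime factors of 119: 7, 17. Count integers ≤ 52 divisible by none of them.
By inclusion–exclusion: 52 − ⌊52/7⌋ − ⌊52/17⌋ + ⌊52/119⌋ = 42.

42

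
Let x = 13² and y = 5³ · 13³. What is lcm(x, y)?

max exponent per prime: 5³ · 13³ = 274625

274625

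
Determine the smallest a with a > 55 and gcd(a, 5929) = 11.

66

gcd(a, 5929) = 11 forces 11 | a; write a = 11s. Then gcd(11s, 11·539) = 11·gcd(s, 539), so need gcd(s, 539) = 1.
11s > 55 gives s ≥ 6. The least s ≥ 6 coprime to 539 is 6, so a = 11·6 = 66.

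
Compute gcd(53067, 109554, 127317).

gcd(53067, 109554): 109554 = 2·53067 + 3420; 53067 = 15·3420 + 1767; 3420 = 1·1767 + 1653; 1767 = 1·1653 + 114; 1653 = 14·114 + 57; 114 = 2·57 + 0 → 57
gcd(57, 127317): 127317 = 2233·57 + 36; 57 = 1·36 + 21; 36 = 1·21 + 15; 21 = 1·15 + 6; 15 = 2·6 + 3; 6 = 2·3 + 0 → 3

3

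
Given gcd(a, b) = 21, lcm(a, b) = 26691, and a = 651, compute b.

a·b = gcd·lcm = 21·26691 = 560511, so b = 560511/651 = 861.

861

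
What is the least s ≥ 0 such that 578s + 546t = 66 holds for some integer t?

258

gcd(578, 546) = 2 (Euclid: 578 = 1·546 + 32; 546 = 17·32 + 2; 32 = 16·2 + 0), and 2 | 66.
Extended Euclid: 578·(-17) + 546·(18) = 2. Scale by 33: s₀ = -561.
General solution s = s₀ + 273k; reducing mod 273 gives s = 258 (and t = -273).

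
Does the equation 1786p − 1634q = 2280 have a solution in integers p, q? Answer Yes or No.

Yes

gcd(1786, 1634): 1786 = 1·1634 + 152; 1634 = 10·152 + 114; 152 = 1·114 + 38; 114 = 3·38 + 0 → 38
38 divides 2280, so a solution exists.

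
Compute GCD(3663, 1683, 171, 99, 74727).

3663 = 3² · 11 · 37; 1683 = 3² · 11 · 17; 171 = 3² · 19; 99 = 3² · 11; 74727 = 3² · 19² · 23
gcd takes min exponent of each prime: 3² = 9

9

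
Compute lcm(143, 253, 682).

203918

lcm(143, 253) = 143·253/gcd = 36179/11 = 3289
lcm(3289, 682) = 3289·682/gcd = 2243098/11 = 203918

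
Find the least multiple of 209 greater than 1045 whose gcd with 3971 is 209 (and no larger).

1254

3971 = 209·19. Any m with gcd(m, 3971) = 209 is a multiple of 209, say 209s, with s coprime to 19.
Need s > 1045/209, so s ≥ 6. First s ≥ 6 with gcd(s, 19) = 1 is s = 6. Thus m = 209·6 = 1254.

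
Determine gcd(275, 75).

25

275 = 5² · 11
75 = 3 · 5²
Common: 5² = 25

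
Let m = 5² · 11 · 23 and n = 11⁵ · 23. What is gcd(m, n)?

253

min exponent per shared prime: 11 · 23 = 253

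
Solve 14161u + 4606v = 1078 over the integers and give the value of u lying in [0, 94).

30

Euclid: 14161 = 3·4606 + 343; 4606 = 13·343 + 147; 343 = 2·147 + 49; 147 = 3·49 + 0 → gcd = 49; 1078 = 49·22.
Back-substitution yields 14161·(27) + 4606·(-83) = 49, so one solution is u = 27·22 = 594, v = -83·22 = -1826.
Solutions in u differ by 4606/49 = 94; the one in [0, 94) is 594 mod 94 = 30.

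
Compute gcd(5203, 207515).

5203 = 11² · 43
207515 = 5 · 7³ · 11²
Common: 11² = 121

121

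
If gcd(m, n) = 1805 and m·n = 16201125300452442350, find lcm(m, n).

For any two positive integers, gcd × lcm equals their product. Hence lcm = 16201125300452442350 / 1805 = 8975692687231270.

8975692687231270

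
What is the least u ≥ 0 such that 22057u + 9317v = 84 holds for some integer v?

gcd(22057, 9317) = 7 (Euclid: 22057 = 2·9317 + 3423; 9317 = 2·3423 + 2471; 3423 = 1·2471 + 952; 2471 = 2·952 + 567; 952 = 1·567 + 385; 567 = 1·385 + 182; 385 = 2·182 + 21; 182 = 8·21 + 14; 21 = 1·14 + 7; 14 = 2·7 + 0), and 7 | 84.
Extended Euclid: 22057·(460) + 9317·(-1089) = 7. Scale by 12: u₀ = 5520.
General solution u = u₀ + 1331t; reducing mod 1331 gives u = 196 (and v = -464).

196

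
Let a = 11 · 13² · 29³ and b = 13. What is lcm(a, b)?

max exponent per prime: 11 · 13² · 29³ = 45339151

45339151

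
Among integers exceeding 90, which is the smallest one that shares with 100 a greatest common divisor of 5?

gcd(a, 100) = 5 forces 5 | a; write a = 5s. Then gcd(5s, 5·20) = 5·gcd(s, 20), so need gcd(s, 20) = 1.
5s > 90 gives s ≥ 19. The least s ≥ 19 coprime to 20 is 19, so a = 5·19 = 95.

95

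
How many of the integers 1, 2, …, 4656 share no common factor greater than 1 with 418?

2004

418 = 2·11·19. Inclusion–exclusion on these primes:
4656 − ⌊4656/2⌋ − ⌊4656/11⌋ − ⌊4656/19⌋ + ⌊4656/22⌋ + ⌊4656/38⌋ + ⌊4656/209⌋ − ⌊4656/418⌋ = 2004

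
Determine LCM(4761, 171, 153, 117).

19991439

lcm(4761, 171) = 4761·171/gcd = 814131/9 = 90459
lcm(90459, 153) = 90459·153/gcd = 13840227/9 = 1537803
lcm(1537803, 117) = 1537803·117/gcd = 179922951/9 = 19991439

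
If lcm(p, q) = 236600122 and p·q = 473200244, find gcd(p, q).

2

gcd·lcm = product, so gcd = 473200244/236600122 = 2.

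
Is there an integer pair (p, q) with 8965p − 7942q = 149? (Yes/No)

No

By Bézout, 8965p − 7942q = 149 has integer solutions iff gcd(8965, 7942) | 149.
Euclid: 8965 = 1·7942 + 1023; 7942 = 7·1023 + 781; 1023 = 1·781 + 242; 781 = 3·242 + 55; 242 = 4·55 + 22; 55 = 2·22 + 11; 22 = 2·11 + 0. gcd = 11; 149 mod 11 = 6. No.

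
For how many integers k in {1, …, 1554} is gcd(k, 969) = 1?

924

Prime factors of 969: 3, 17, 19. Count integers ≤ 1554 divisible by none of them.
By inclusion–exclusion: 1554 − ⌊1554/3⌋ − ⌊1554/17⌋ − ⌊1554/19⌋ + ⌊1554/51⌋ + ⌊1554/57⌋ + ⌊1554/323⌋ − ⌊1554/969⌋ = 924.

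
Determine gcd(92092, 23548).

28

92092 = 2² · 7 · 11 · 13 · 23
23548 = 2² · 7 · 29²
Common: 2² · 7 = 28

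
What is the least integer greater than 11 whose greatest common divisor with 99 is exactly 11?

gcd(t, 99) = 11 forces 11 | t; write t = 11s. Then gcd(11s, 11·9) = 11·gcd(s, 9), so need gcd(s, 9) = 1.
11s > 11 gives s ≥ 2. The least s ≥ 2 coprime to 9 is 2, so t = 11·2 = 22.

22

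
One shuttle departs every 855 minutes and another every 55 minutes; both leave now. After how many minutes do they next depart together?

9405

gcd first: 855 = 15·55 + 30; 55 = 1·30 + 25; 30 = 1·25 + 5; 25 = 5·5 + 0 → gcd = 5
lcm = 855·55/gcd = 47025/5 = 9405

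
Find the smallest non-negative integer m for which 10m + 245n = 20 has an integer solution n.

Euclid: 245 = 24·10 + 5; 10 = 2·5 + 0 → gcd = 5; 20 = 5·4.
Back-substitution yields 10·(-24) + 245·(1) = 5, so one solution is m = -24·4 = -96, n = 1·4 = 4.
Solutions in m differ by 245/5 = 49; the one in [0, 49) is -96 mod 49 = 2.

2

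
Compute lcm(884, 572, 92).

223652

884 = 2² · 13 · 17; 572 = 2² · 11 · 13; 92 = 2² · 23
lcm takes max exponent of each prime: 2² · 11 · 13 · 17 · 23 = 223652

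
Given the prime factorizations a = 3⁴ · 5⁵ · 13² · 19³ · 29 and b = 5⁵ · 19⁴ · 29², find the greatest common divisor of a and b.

621596875

min exponent per shared prime: 5⁵ · 19³ · 29 = 621596875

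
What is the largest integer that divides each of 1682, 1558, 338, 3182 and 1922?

gcd(1682, 1558): 1682 = 1·1558 + 124; 1558 = 12·124 + 70; 124 = 1·70 + 54; 70 = 1·54 + 16; 54 = 3·16 + 6; 16 = 2·6 + 4; 6 = 1·4 + 2; 4 = 2·2 + 0 → 2
gcd(2, 338): 338 = 169·2 + 0 → 2
gcd(2, 3182): 3182 = 1591·2 + 0 → 2
gcd(2, 1922): 1922 = 961·2 + 0 → 2

2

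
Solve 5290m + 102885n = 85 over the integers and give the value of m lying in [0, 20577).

Euclid: 102885 = 19·5290 + 2375; 5290 = 2·2375 + 540; 2375 = 4·540 + 215; 540 = 2·215 + 110; 215 = 1·110 + 105; 110 = 1·105 + 5; 105 = 21·5 + 0 → gcd = 5; 85 = 5·17.
Back-substitution yields 5290·(953) + 102885·(-49) = 5, so one solution is m = 953·17 = 16201, n = -49·17 = -833.
Solutions in m differ by 102885/5 = 20577; the one in [0, 20577) is 16201 mod 20577 = 16201.

16201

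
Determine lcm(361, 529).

361 = 19²; 529 = 23²
max exponents: 19² · 23² = 190969

190969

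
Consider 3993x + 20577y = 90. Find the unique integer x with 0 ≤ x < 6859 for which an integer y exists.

Reduce mod 20577: 3993x ≡ 90 (mod 20577). With g = gcd(3993, 20577) = 3 dividing 90, divide through: 1331x ≡ 30 (mod 6859).
Since gcd(1331, 6859) = 1, x ≡ 30·(1331)⁻¹ ≡ 201 (mod 6859). Smallest non-negative: 201.

201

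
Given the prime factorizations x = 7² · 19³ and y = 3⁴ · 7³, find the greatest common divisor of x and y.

min exponent per shared prime: 7² = 49

49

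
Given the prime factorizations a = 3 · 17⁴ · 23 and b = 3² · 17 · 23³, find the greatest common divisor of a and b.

1173

min exponent per shared prime: 3 · 17 · 23 = 1173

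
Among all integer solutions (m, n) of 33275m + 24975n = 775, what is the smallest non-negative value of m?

Euclid: 33275 = 1·24975 + 8300; 24975 = 3·8300 + 75; 8300 = 110·75 + 50; 75 = 1·50 + 25; 50 = 2·25 + 0 → gcd = 25; 775 = 25·31.
Back-substitution yields 33275·(-334) + 24975·(445) = 25, so one solution is m = -334·31 = -10354, n = 445·31 = 13795.
Solutions in m differ by 24975/25 = 999; the one in [0, 999) is -10354 mod 999 = 635.

635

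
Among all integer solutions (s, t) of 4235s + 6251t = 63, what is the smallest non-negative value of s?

Reduce mod 6251: 4235s ≡ 63 (mod 6251). With g = gcd(4235, 6251) = 7 dividing 63, divide through: 605s ≡ 9 (mod 893).
Since gcd(605, 893) = 1, s ≡ 9·(605)⁻¹ ≡ 586 (mod 893). Smallest non-negative: 586.

586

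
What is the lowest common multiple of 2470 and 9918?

2470 = 2 · 5 · 13 · 19; 9918 = 2 · 3² · 19 · 29
max exponents: 2 · 3² · 5 · 13 · 19 · 29 = 644670

644670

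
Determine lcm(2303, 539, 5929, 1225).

6966575

2303 = 7² · 47; 539 = 7² · 11; 5929 = 7² · 11²; 1225 = 5² · 7²
lcm takes max exponent of each prime: 5² · 7² · 11² · 47 = 6966575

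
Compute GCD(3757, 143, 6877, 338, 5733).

gcd(3757, 143): 3757 = 26·143 + 39; 143 = 3·39 + 26; 39 = 1·26 + 13; 26 = 2·13 + 0 → 13
gcd(13, 6877): 6877 = 529·13 + 0 → 13
gcd(13, 338): 338 = 26·13 + 0 → 13
gcd(13, 5733): 5733 = 441·13 + 0 → 13

13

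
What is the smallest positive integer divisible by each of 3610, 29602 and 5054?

1036070

3610 = 2 · 5 · 19²; 29602 = 2 · 19² · 41; 5054 = 2 · 7 · 19²
lcm takes max exponent of each prime: 2 · 5 · 7 · 19² · 41 = 1036070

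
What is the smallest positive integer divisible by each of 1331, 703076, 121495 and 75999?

138124493508540

lcm(1331, 703076) = 1331·703076/gcd = 935794156/11 = 85072196
lcm(85072196, 121495) = 85072196·121495/gcd = 10335846453020/11 = 939622404820
lcm(939622404820, 75999) = 939622404820·75999/gcd = 71410363143915180/517 = 138124493508540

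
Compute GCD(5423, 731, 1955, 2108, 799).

5423 = 11 · 17 · 29; 731 = 17 · 43; 1955 = 5 · 17 · 23; 2108 = 2² · 17 · 31; 799 = 17 · 47
gcd takes min exponent of each prime: 17 = 17

17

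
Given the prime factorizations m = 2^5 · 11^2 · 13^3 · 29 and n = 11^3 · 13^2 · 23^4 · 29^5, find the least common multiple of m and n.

537105283169411486816

max exponent per prime: 2^5 · 11^3 · 13^3 · 23^4 · 29^5 = 537105283169411486816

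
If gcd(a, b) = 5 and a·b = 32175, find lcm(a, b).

6435

For any two positive integers, gcd × lcm equals their product. Hence lcm = 32175 / 5 = 6435.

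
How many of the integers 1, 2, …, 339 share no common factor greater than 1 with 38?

161

38 = 2·19. Inclusion–exclusion on these primes:
339 − ⌊339/2⌋ − ⌊339/19⌋ + ⌊339/38⌋ = 161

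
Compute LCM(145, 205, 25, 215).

145 = 5 · 29; 205 = 5 · 41; 25 = 5²; 215 = 5 · 43
lcm takes max exponent of each prime: 5² · 29 · 41 · 43 = 1278175

1278175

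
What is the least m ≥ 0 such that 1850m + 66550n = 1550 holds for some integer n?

1116

gcd(1850, 66550) = 50 (Euclid: 66550 = 35·1850 + 1800; 1850 = 1·1800 + 50; 1800 = 36·50 + 0), and 50 | 1550.
Extended Euclid: 1850·(36) + 66550·(-1) = 50. Scale by 31: m₀ = 1116.
General solution m = m₀ + 1331t; reducing mod 1331 gives m = 1116 (and n = -31).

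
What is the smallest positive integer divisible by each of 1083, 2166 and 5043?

1083 = 3 · 19²; 2166 = 2 · 3 · 19²; 5043 = 3 · 41²
lcm takes max exponent of each prime: 2 · 3 · 19² · 41² = 3641046

3641046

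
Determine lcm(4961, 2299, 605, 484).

4961 = 11² · 41; 2299 = 11² · 19; 605 = 5 · 11²; 484 = 2² · 11²
lcm takes max exponent of each prime: 2² · 5 · 11² · 19 · 41 = 1885180

1885180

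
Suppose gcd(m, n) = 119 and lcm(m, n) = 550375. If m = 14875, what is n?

m·n = gcd·lcm = 119·550375 = 65494625, so n = 65494625/14875 = 4403.

4403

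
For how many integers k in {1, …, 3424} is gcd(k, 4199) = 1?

2818

4199 = 13·17·19. Inclusion–exclusion on these primes:
3424 − ⌊3424/13⌋ − ⌊3424/17⌋ − ⌊3424/19⌋ + ⌊3424/221⌋ + ⌊3424/247⌋ + ⌊3424/323⌋ − ⌊3424/4199⌋ = 2818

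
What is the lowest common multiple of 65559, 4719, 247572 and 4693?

18178657646292

lcm(65559, 4719) = 65559·4719/gcd = 309372921/39 = 7932639
lcm(7932639, 247572) = 7932639·247572/gcd = 1963899302508/39 = 50356392372
lcm(50356392372, 4693) = 50356392372·4693/gcd = 236322549401796/13 = 18178657646292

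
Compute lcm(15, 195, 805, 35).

lcm(15, 195) = 15·195/gcd = 2925/15 = 195
lcm(195, 805) = 195·805/gcd = 156975/5 = 31395
lcm(31395, 35) = 31395·35/gcd = 1098825/35 = 31395

31395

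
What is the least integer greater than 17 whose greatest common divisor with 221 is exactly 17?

221 = 17·13. Any t with gcd(t, 221) = 17 is a multiple of 17, say 17s, with s coprime to 13.
Need s > 17/17, so s ≥ 2. First s ≥ 2 with gcd(s, 13) = 1 is s = 2. Thus t = 17·2 = 34.

34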